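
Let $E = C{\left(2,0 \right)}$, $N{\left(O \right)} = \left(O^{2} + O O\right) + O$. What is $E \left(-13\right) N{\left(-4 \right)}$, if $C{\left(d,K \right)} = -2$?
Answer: $728$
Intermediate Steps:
$N{\left(O \right)} = O + 2 O^{2}$ ($N{\left(O \right)} = \left(O^{2} + O^{2}\right) + O = 2 O^{2} + O = O + 2 O^{2}$)
$E = -2$
$E \left(-13\right) N{\left(-4 \right)} = \left(-2\right) \left(-13\right) \left(- 4 \left(1 + 2 \left(-4\right)\right)\right) = 26 \left(- 4 \left(1 - 8\right)\right) = 26 \left(\left(-4\right) \left(-7\right)\right) = 26 \cdot 28 = 728$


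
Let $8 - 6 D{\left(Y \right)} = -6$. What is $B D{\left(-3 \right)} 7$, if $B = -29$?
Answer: $- \frac{1421}{3} \approx -473.67$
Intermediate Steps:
$D{\left(Y \right)} = \frac{7}{3}$ ($D{\left(Y \right)} = \frac{4}{3} - -1 = \frac{4}{3} + 1 = \frac{7}{3}$)
$B D{\left(-3 \right)} 7 = \left(-29\right) \frac{7}{3} \cdot 7 = \left(- \frac{203}{3}\right) 7 = - \frac{1421}{3}$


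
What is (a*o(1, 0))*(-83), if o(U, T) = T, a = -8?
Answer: 0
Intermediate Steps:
(a*o(1, 0))*(-83) = -8*0*(-83) = 0*(-83) = 0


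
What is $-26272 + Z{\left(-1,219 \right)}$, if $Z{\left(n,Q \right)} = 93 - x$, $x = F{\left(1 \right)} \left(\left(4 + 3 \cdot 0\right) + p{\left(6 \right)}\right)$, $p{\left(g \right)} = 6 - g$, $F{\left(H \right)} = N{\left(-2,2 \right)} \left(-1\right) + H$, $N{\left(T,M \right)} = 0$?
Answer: $-26183$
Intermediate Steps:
$F{\left(H \right)} = H$ ($F{\left(H \right)} = 0 \left(-1\right) + H = 0 + H = H$)
$x = 4$ ($x = 1 \left(\left(4 + 3 \cdot 0\right) + \left(6 - 6\right)\right) = 1 \left(\left(4 + 0\right) + \left(6 - 6\right)\right) = 1 \left(4 + 0\right) = 1 \cdot 4 = 4$)
$Z{\left(n,Q \right)} = 89$ ($Z{\left(n,Q \right)} = 93 - 4 = 89$)
$-26272 + Z{\left(-1,219 \right)} = -26272 + 89 = -26183$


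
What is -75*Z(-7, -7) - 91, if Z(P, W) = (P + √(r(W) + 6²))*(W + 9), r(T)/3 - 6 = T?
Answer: 959 - 150*√33 ≈ 97.316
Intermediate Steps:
r(T) = 18 + 3*T
Z(P, W) = (9 + W)*(P + √(54 + 3*W)) (Z(P, W) = (P + √((18 + 3*W) + 6²))*(W + 9) = (P + √((18 + 3*W) + 36))*(9 + W) = (P + √(54 + 3*W))*(9 + W) = (9 + W)*(P + √(54 + 3*W)))
-75*Z(-7, -7) - 91 = -75*(9*(-7) + 9*√(54 + 3*(-7)) - 7*(-7) - 7*√(54 + 3*(-7))) - 91 = -75*(-63 + 9*√(54 - 21) + 49 - 7*√(54 - 21)) - 91 = -75*(-63 + 9*√33 + 49 - 7*√33) - 91 = -75*(-14 + 2*√33) - 91 = (1050 - 150*√33) - 91 = 959 - 150*√33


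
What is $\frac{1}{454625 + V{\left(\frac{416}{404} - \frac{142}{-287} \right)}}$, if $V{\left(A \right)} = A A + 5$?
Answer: $\frac{840246169}{382003068568570} \approx 2.1996 \cdot 10^{-6}$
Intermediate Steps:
$V{\left(A \right)} = 5 + A^{2}$ ($V{\left(A \right)} = A^{2} + 5 = 5 + A^{2}$)
$\frac{1}{454625 + V{\left(\frac{416}{404} - \frac{142}{-287} \right)}} = \frac{1}{454625 + \left(5 + \left(\frac{416}{404} - \frac{142}{-287}\right)^{2}\right)} = \frac{1}{454625 + \left(5 + \left(416 \cdot \frac{1}{404} - - \frac{142}{287}\right)^{2}\right)} = \frac{1}{454625 + \left(5 + \left(\frac{104}{101} + \frac{142}{287}\right)^{2}\right)} = \frac{1}{454625 + \left(5 + \left(\frac{44190}{28987}\right)^{2}\right)} = \frac{1}{454625 + \left(5 + \frac{1952756100}{840246169}\right)} = \frac{1}{454625 + \frac{6153986945}{840246169}} = \frac{1}{\frac{382003068568570}{840246169}} = \frac{840246169}{382003068568570}$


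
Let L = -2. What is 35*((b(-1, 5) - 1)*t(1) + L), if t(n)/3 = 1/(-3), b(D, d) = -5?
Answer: 140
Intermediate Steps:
t(n) = -1 (t(n) = 3/(-3) = 3*(-⅓) = -1)
35*((b(-1, 5) - 1)*t(1) + L) = 35*((-5 - 1)*(-1) - 2) = 35*(-6*(-1) - 2) = 35*(6 - 2) = 35*4 = 140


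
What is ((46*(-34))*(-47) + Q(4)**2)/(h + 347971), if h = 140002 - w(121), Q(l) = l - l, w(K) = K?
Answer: 18377/121963 ≈ 0.15068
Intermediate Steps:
Q(l) = 0
h = 139881 (h = 140002 - 1*121 = 140002 - 121 = 139881)
((46*(-34))*(-47) + Q(4)**2)/(h + 347971) = ((46*(-34))*(-47) + 0**2)/(139881 + 347971) = (-1564*(-47) + 0)/487852 = (73508 + 0)*(1/487852) = 73508*(1/487852) = 18377/121963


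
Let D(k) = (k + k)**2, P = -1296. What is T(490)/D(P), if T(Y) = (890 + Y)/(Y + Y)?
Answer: 23/109734912 ≈ 2.0960e-7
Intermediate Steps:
T(Y) = (890 + Y)/(2*Y) (T(Y) = (890 + Y)/((2*Y)) = (890 + Y)*(1/(2*Y)) = (890 + Y)/(2*Y))
D(k) = 4*k**2 (D(k) = (2*k)**2 = 4*k**2)
T(490)/D(P) = ((1/2)*(890 + 490)/490)/((4*(-1296)**2)) = ((1/2)*(1/490)*1380)/((4*1679616)) = (69/49)/6718464 = (69/49)*(1/6718464) = 23/109734912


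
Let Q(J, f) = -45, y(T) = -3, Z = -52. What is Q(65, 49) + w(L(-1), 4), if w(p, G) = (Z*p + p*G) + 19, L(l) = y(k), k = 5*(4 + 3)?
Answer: 118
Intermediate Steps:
k = 35 (k = 5*7 = 35)
L(l) = -3
w(p, G) = 19 - 52*p + G*p (w(p, G) = (-52*p + p*G) + 19 = (-52*p + G*p) + 19 = 19 - 52*p + G*p)
Q(65, 49) + w(L(-1), 4) = -45 + (19 - 52*(-3) + 4*(-3)) = -45 + (19 + 156 - 12) = -45 + 163 = 118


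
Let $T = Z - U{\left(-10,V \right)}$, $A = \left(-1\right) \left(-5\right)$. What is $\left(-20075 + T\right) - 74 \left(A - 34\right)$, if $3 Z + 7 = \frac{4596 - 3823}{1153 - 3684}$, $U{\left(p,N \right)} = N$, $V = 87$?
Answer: $- \frac{136813978}{7593} \approx -18018.0$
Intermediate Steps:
$Z = - \frac{18490}{7593}$ ($Z = - \frac{7}{3} + \frac{\left(4596 - 3823\right) \frac{1}{1153 - 3684}}{3} = - \frac{7}{3} + \frac{773 \frac{1}{-2531}}{3} = - \frac{7}{3} + \frac{773 \left(- \frac{1}{2531}\right)}{3} = - \frac{7}{3} + \frac{1}{3} \left(- \frac{773}{2531}\right) = - \frac{7}{3} - \frac{773}{7593} = - \frac{18490}{7593} \approx -2.4351$)
$A = 5$
$T = - \frac{679081}{7593}$ ($T = - \frac{18490}{7593} - 87 = - \frac{679081}{7593} \approx -89.435$)
$\left(-20075 + T\right) - 74 \left(A - 34\right) = \left(-20075 - \frac{679081}{7593}\right) - 74 \left(5 - 34\right) = - \frac{153108556}{7593} - -2146 = - \frac{153108556}{7593} + 2146 = - \frac{136813978}{7593}$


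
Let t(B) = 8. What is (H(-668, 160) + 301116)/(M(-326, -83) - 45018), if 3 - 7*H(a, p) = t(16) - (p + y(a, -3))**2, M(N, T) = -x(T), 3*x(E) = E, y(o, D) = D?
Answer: -6397368/944797 ≈ -6.7712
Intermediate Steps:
x(E) = E/3
M(N, T) = -T/3
H(a, p) = -5/7 + (-3 + p)**2/7 (H(a, p) = 3/7 - (8 - (p - 3)**2)/7 = 3/7 - (8 - (-3 + p)**2)/7 = 3/7 + (-8/7 + (-3 + p)**2/7) = -5/7 + (-3 + p)**2/7)
(H(-668, 160) + 301116)/(M(-326, -83) - 45018) = ((-5/7 + (-3 + 160)**2/7) + 301116)/(-1/3*(-83) - 45018) = ((-5/7 + (1/7)*157**2) + 301116)/(83/3 - 45018) = ((-5/7 + (1/7)*24649) + 301116)/(-134971/3) = ((-5/7 + 24649/7) + 301116)*(-3/134971) = (24644/7 + 301116)*(-3/134971) = (2132456/7)*(-3/134971) = -6397368/944797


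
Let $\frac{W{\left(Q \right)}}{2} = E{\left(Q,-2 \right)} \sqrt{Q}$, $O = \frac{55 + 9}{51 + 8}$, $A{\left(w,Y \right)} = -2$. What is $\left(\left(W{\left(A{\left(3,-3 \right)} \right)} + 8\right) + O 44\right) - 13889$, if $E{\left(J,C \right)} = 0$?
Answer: $- \frac{816163}{59} \approx -13833.0$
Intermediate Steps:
$O = \frac{64}{59} \approx 1.0847$
$W{\left(Q \right)} = 0$ ($W{\left(Q \right)} = 2 \cdot 0 \sqrt{Q} = 2 \cdot 0 = 0$)
$\left(\left(W{\left(A{\left(3,-3 \right)} \right)} + 8\right) + O 44\right) - 13889 = \left(\left(0 + 8\right) + \frac{64}{59} \cdot 44\right) - 13889 = \left(8 + \frac{2816}{59}\right) - 13889 = \frac{3288}{59} - 13889 = - \frac{816163}{59}$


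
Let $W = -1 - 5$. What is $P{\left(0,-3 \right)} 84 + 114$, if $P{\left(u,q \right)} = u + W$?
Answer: $-390$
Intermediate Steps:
$W = -6$ ($W = -1 - 5 = -6$)
$P{\left(u,q \right)} = -6 + u$ ($P{\left(u,q \right)} = u - 6 = -6 + u$)
$P{\left(0,-3 \right)} 84 + 114 = \left(-6 + 0\right) 84 + 114 = \left(-6\right) 84 + 114 = -504 + 114 = -390$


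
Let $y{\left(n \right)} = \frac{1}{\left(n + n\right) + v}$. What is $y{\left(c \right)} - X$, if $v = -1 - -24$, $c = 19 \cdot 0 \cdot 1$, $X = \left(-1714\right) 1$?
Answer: $\frac{39423}{23} \approx 1714.0$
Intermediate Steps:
$X = -1714$
$c = 0$ ($c = 19 \cdot 0 = 0$)
$v = 23$ ($v = -1 + 24 = 23$)
$y{\left(n \right)} = \frac{1}{23 + 2 n}$ ($y{\left(n \right)} = \frac{1}{\left(n + n\right) + 23} = \frac{1}{2 n + 23} = \frac{1}{23 + 2 n}$)
$y{\left(c \right)} - X = \frac{1}{23 + 2 \cdot 0} - -1714 = \frac{1}{23 + 0} + 1714 = \frac{1}{23} + 1714 = \frac{39423}{23}$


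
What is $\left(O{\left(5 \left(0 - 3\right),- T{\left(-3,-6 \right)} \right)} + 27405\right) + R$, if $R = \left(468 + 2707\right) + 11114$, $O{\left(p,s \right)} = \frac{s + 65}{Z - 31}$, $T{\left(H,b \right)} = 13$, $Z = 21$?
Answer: $\frac{208444}{5} \approx 41689.0$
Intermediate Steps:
$O{\left(p,s \right)} = - \frac{13}{2} - \frac{s}{10}$ ($O{\left(p,s \right)} = \frac{s + 65}{21 - 31} = \frac{65 + s}{-10} = \left(65 + s\right) \left(- \frac{1}{10}\right) = - \frac{13}{2} - \frac{s}{10}$)
$R = 14289$ ($R = 3175 + 11114 = 14289$)
$\left(O{\left(5 \left(0 - 3\right),- T{\left(-3,-6 \right)} \right)} + 27405\right) + R = \left(\left(- \frac{13}{2} - \frac{\left(-1\right) 13}{10}\right) + 27405\right) + 14289 = \left(\left(- \frac{13}{2} - - \frac{13}{10}\right) + 27405\right) + 14289 = \left(\left(- \frac{13}{2} + \frac{13}{10}\right) + 27405\right) + 14289 = \left(- \frac{26}{5} + 27405\right) + 14289 = \frac{136999}{5} + 14289 = \frac{208444}{5}$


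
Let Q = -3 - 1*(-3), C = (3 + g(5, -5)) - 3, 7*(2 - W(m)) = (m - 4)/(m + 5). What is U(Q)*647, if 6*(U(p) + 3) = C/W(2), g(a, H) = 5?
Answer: -201217/120 ≈ -1676.8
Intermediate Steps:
W(m) = 2 - (-4 + m)/(7*(5 + m)) (W(m) = 2 - (m - 4)/(7*(m + 5)) = 2 - (-4 + m)/(7*(5 + m)))
C = 5 (C = (3 + 5) - 3 = 8 - 3 = 5)
Q = 0 (Q = -3 + 3 = 0)
U(p) = -311/120 (U(p) = -3 + (5/(((74 + 13*2)/(7*(5 + 2)))))/6 = -3 + (5/(((⅐)*(74 + 26)/7)))/6 = -3 + (5/(((⅐)*(⅐)*100)))/6 = -3 + (5/(100/49))/6 = -3 + (5*(49/100))/6 = -3 + (⅙)*(49/20) = -3 + 49/120 = -311/120)
U(Q)*647 = -311/120*647 = -201217/120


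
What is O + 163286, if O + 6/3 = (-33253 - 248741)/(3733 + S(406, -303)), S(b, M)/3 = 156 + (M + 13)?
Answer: 543617010/3331 ≈ 1.6320e+5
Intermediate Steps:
S(b, M) = 507 + 3*M (S(b, M) = 3*(156 + (M + 13)) = 3*(156 + (13 + M)) = 3*(169 + M) = 507 + 3*M)
O = -288656/3331 (O = -2 + (-33253 - 248741)/(3733 + (507 + 3*(-303))) = -2 - 281994/(3733 + (507 - 909)) = -2 - 281994/(3733 - 402) = -2 - 281994/3331 = -288656/3331 ≈ -86.657)
O + 163286 = -288656/3331 + 163286 = 543617010/3331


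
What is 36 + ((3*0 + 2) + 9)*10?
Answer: 146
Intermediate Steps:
36 + ((3*0 + 2) + 9)*10 = 36 + ((0 + 2) + 9)*10 = 36 + (2 + 9)*10 = 36 + 11*10 = 36 + 110 = 146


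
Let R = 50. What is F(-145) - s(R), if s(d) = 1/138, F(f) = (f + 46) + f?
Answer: -33673/138 ≈ -244.01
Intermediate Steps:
F(f) = 46 + 2*f (F(f) = (46 + f) + f = 46 + 2*f)
s(d) = 1/138
F(-145) - s(R) = (46 + 2*(-145)) - 1*1/138 = (46 - 290) - 1/138 = -244 - 1/138 = -33673/138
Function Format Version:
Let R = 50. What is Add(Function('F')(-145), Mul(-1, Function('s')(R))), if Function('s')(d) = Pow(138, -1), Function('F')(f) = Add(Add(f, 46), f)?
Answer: Rational(-33673, 138) ≈ -244.01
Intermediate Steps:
Function('F')(f) = Add(46, Mul(2, f)) (Function('F')(f) = Add(Add(46, f), f) = Add(46, Mul(2, f)))
Function('s')(d) = Rational(1, 138)
Add(Function('F')(-145), Mul(-1, Function('s')(R))) = Add(Add(46, Mul(2, -145)), Mul(-1, Rational(1, 138))) = Add(Add(46, -290), Rational(-1, 138)) = Add(-244, Rational(-1, 138)) = Rational(-33673, 138)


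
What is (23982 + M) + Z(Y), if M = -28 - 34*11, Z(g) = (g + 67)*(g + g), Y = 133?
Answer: 76780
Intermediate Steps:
Z(g) = 2*g*(67 + g) (Z(g) = (67 + g)*(2*g) = 2*g*(67 + g))
M = -402 (M = -28 - 374 = -402)
(23982 + M) + Z(Y) = (23982 - 402) + 2*133*(67 + 133) = 23580 + 2*133*200 = 23580 + 53200 = 76780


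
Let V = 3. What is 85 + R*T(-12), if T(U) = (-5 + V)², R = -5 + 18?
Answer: 137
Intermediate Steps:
R = 13
T(U) = 4 (T(U) = (-5 + 3)² = (-2)² = 4)
85 + R*T(-12) = 85 + 13*4 = 85 + 52 = 137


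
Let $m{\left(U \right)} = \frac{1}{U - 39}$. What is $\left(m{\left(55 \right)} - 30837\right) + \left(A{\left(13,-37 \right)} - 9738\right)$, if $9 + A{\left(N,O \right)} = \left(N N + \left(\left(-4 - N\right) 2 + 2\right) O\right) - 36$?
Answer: $- \frac{628271}{16} \approx -39267.0$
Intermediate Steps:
$A{\left(N,O \right)} = -45 + N^{2} + O \left(-6 - 2 N\right)$ ($A{\left(N,O \right)} = -9 - \left(36 - N N - \left(\left(-4 - N\right) 2 + 2\right) O\right) = -9 - \left(36 - N^{2} - \left(\left(-8 - 2 N\right) + 2\right) O\right) = -9 - \left(36 - N^{2} - \left(-6 - 2 N\right) O\right) = -9 - \left(36 - N^{2} - O \left(-6 - 2 N\right)\right) = -9 + \left(-36 + N^{2} + O \left(-6 - 2 N\right)\right) = -45 + N^{2} + O \left(-6 - 2 N\right)$)
$m{\left(U \right)} = \frac{1}{-39 + U}$
$\left(m{\left(55 \right)} - 30837\right) + \left(A{\left(13,-37 \right)} - 9738\right) = \left(\frac{1}{-39 + 55} - 30837\right) - 8430 = \left(\frac{1}{16} - 30837\right) + \left(\left(-45 + 169 + 222 + 962\right) - 9738\right) = \left(\frac{1}{16} - 30837\right) + \left(1308 - 9738\right) = - \frac{493391}{16} - 8430 = - \frac{628271}{16}$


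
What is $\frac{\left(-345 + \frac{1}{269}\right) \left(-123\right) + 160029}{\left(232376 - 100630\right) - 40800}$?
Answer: $\frac{54462693}{24464474} \approx 2.2262$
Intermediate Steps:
$\frac{\left(-345 + \frac{1}{269}\right) \left(-123\right) + 160029}{\left(232376 - 100630\right) - 40800} = \frac{\left(-345 + \frac{1}{269}\right) \left(-123\right) + 160029}{131746 - 40800} = \frac{\left(- \frac{92804}{269}\right) \left(-123\right) + 160029}{90946} = \left(\frac{11414892}{269} + 160029\right) \frac{1}{90946} = \frac{54462693}{269} \cdot \frac{1}{90946} = \frac{54462693}{24464474}$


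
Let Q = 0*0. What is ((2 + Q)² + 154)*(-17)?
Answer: -2686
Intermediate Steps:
Q = 0
((2 + Q)² + 154)*(-17) = ((2 + 0)² + 154)*(-17) = (2² + 154)*(-17) = (4 + 154)*(-17) = 158*(-17) = -2686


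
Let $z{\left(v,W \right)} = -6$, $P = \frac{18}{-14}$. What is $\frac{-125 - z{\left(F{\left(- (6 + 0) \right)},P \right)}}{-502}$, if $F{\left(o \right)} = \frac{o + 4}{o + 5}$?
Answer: $\frac{119}{502} \approx 0.23705$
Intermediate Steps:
$P = - \frac{9}{7}$ ($P = 18 \left(- \frac{1}{14}\right) = - \frac{9}{7} \approx -1.2857$)
$F{\left(o \right)} = \frac{4 + o}{5 + o}$
$\frac{-125 - z{\left(F{\left(- (6 + 0) \right)},P \right)}}{-502} = \frac{-125 - -6}{-502} = \left(-125 + 6\right) \left(- \frac{1}{502}\right) = \left(-119\right) \left(- \frac{1}{502}\right) = \frac{119}{502}$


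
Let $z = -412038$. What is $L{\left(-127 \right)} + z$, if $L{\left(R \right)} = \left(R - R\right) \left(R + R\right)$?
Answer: $-412038$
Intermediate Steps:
$L{\left(R \right)} = 0$ ($L{\left(R \right)} = 0 \cdot 2 R = 0$)
$L{\left(-127 \right)} + z = 0 - 412038 = -412038$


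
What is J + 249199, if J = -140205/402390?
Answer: 6685003027/26826 ≈ 2.4920e+5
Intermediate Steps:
J = -9347/26826 (J = -140205*1/402390 = -9347/26826 ≈ -0.34843)
J + 249199 = -9347/26826 + 249199 = 6685003027/26826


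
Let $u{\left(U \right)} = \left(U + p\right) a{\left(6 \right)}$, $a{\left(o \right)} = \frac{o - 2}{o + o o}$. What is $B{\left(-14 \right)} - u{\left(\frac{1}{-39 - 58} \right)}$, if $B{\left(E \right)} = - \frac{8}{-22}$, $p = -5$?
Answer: $\frac{6280}{7469} \approx 0.84081$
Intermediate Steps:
$a{\left(o \right)} = \frac{-2 + o}{o + o^{2}}$
$u{\left(U \right)} = - \frac{10}{21} + \frac{2 U}{21}$ ($u{\left(U \right)} = \left(U - 5\right) \frac{-2 + 6}{6 \left(1 + 6\right)} = \left(-5 + U\right) \frac{1}{6} \cdot \frac{1}{7} \cdot 4 = \left(-5 + U\right) \frac{2}{21} = - \frac{10}{21} + \frac{2 U}{21}$)
$B{\left(E \right)} = \frac{4}{11}$ ($B{\left(E \right)} = \left(-8\right) \left(- \frac{1}{22}\right) = \frac{4}{11}$)
$B{\left(-14 \right)} - u{\left(\frac{1}{-39 - 58} \right)} = \frac{4}{11} - \left(- \frac{10}{21} + \frac{2}{21 \left(-39 - 58\right)}\right) = \frac{4}{11} - \left(- \frac{10}{21} + \frac{2}{21 \left(-97\right)}\right) = \frac{4}{11} - \left(- \frac{10}{21} + \frac{2}{21} \left(- \frac{1}{97}\right)\right) = \frac{4}{11} - \left(- \frac{10}{21} - \frac{2}{2037}\right) = \frac{4}{11} - - \frac{324}{679} = \frac{4}{11} + \frac{324}{679} = \frac{6280}{7469}$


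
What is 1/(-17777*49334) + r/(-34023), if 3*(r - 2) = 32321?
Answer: -28351119117455/89515586561742 ≈ -0.31672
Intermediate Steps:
r = 32327/3 (r = 2 + (⅓)*32321 = 2 + 32321/3 = 32327/3 ≈ 10776.)
1/(-17777*49334) + r/(-34023) = 1/(-17777*49334) + (32327/3)/(-34023) = -1/17777*1/49334 + (32327/3)*(-1/34023) = -1/877010518 - 32327/102069 = -28351119117455/89515586561742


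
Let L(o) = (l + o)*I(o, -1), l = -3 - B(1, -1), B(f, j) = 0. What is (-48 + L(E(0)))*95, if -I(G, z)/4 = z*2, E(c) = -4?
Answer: -9880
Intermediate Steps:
I(G, z) = -8*z (I(G, z) = -4*z*2 = -8*z)
l = -3 (l = -3 - 1*0 = -3 + 0 = -3)
L(o) = -24 + 8*o (L(o) = (-3 + o)*(-8*(-1)) = (-3 + o)*8 = -24 + 8*o)
(-48 + L(E(0)))*95 = (-48 + (-24 + 8*(-4)))*95 = (-48 + (-24 - 32))*95 = (-48 - 56)*95 = -104*95 = -9880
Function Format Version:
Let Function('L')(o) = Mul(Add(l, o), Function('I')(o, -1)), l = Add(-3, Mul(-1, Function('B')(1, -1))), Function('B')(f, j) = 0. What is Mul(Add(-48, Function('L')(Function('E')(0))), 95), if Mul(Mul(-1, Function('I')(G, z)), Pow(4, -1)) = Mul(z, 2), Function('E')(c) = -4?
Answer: -9880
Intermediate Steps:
Function('I')(G, z) = Mul(-8, z) (Function('I')(G, z) = Mul(-4, Mul(z, 2)) = Mul(-4, Mul(2, z)) = Mul(-8, z))
l = -3 (l = Add(-3, Mul(-1, 0)) = Add(-3, 0) = -3)
Function('L')(o) = Add(-24, Mul(8, o)) (Function('L')(o) = Mul(Add(-3, o), Mul(-8, -1)) = Mul(Add(-3, o), 8) = Add(-24, Mul(8, o)))
Mul(Add(-48, Function('L')(Function('E')(0))), 95) = Mul(Add(-48, Add(-24, Mul(8, -4))), 95) = Mul(Add(-48, Add(-24, -32)), 95) = Mul(Add(-48, -56), 95) = Mul(-104, 95) = -9880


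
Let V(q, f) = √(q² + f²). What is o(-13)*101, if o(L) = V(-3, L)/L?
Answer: -101*√178/13 ≈ -103.65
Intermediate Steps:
V(q, f) = √(f² + q²)
o(L) = √(9 + L²)/L (o(L) = √(L² + (-3)²)/L = √(L² + 9)/L = √(9 + L²)/L)
o(-13)*101 = (√(9 + (-13)²)/(-13))*101 = -√(9 + 169)/13*101 = -√178/13*101 = -101*√178/13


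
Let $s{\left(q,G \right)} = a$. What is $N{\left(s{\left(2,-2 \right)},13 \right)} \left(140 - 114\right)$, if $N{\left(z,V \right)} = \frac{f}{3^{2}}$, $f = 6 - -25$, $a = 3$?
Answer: $\frac{806}{9} \approx 89.556$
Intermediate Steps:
$s{\left(q,G \right)} = 3$
$f = 31$ ($f = 6 + 25 = 31$)
$N{\left(z,V \right)} = \frac{31}{9}$ ($N{\left(z,V \right)} = \frac{31}{3^{2}} = \frac{31}{9}$)
$N{\left(s{\left(2,-2 \right)},13 \right)} \left(140 - 114\right) = \frac{31 \left(140 - 114\right)}{9} = \frac{31}{9} \cdot 26 = \frac{806}{9}$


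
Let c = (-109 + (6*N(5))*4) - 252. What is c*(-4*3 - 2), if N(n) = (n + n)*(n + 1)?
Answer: -15106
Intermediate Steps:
N(n) = 2*n*(1 + n) (N(n) = (2*n)*(1 + n) = 2*n*(1 + n))
c = 1079 (c = (-109 + (6*(2*5*(1 + 5)))*4) - 252 = (-109 + (6*(2*5*6))*4) - 252 = (-109 + (6*60)*4) - 252 = (-109 + 360*4) - 252 = (-109 + 1440) - 252 = 1331 - 252 = 1079)
c*(-4*3 - 2) = 1079*(-4*3 - 2) = 1079*(-12 - 2) = 1079*(-14) = -15106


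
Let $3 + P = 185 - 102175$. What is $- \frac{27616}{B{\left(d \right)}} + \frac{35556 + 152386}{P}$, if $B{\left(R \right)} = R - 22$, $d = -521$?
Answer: $\frac{2714586182}{55382199} \approx 49.016$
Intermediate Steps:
$P = -101993$ ($P = -3 + \left(185 - 102175\right) = -3 - 101990 = -101993$)
$B{\left(R \right)} = -22 + R$
$- \frac{27616}{B{\left(d \right)}} + \frac{35556 + 152386}{P} = - \frac{27616}{-22 - 521} + \frac{35556 + 152386}{-101993} = - \frac{27616}{-543} + 187942 \left(- \frac{1}{101993}\right) = \left(-27616\right) \left(- \frac{1}{543}\right) - \frac{187942}{101993} = \frac{27616}{543} - \frac{187942}{101993} = \frac{2714586182}{55382199}$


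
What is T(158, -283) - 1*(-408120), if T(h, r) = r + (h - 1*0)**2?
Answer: 432801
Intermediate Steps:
T(h, r) = r + h**2 (T(h, r) = r + (h + 0)**2 = r + h**2)
T(158, -283) - 1*(-408120) = (-283 + 158**2) - 1*(-408120) = (-283 + 24964) + 408120 = 24681 + 408120 = 432801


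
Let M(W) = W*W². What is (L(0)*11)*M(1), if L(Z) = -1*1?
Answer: -11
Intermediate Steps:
M(W) = W³
L(Z) = -1
(L(0)*11)*M(1) = -1*11*1³ = -11*1 = -11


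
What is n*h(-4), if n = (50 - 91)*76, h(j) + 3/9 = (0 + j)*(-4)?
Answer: -146452/3 ≈ -48817.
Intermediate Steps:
h(j) = -1/3 - 4*j (h(j) = -1/3 + (0 + j)*(-4) = -1/3 + j*(-4) = -1/3 - 4*j)
n = -3116 (n = -41*76 = -3116)
n*h(-4) = -3116*(-1/3 - 4*(-4)) = -3116*(-1/3 + 16) = -3116*47/3 = -146452/3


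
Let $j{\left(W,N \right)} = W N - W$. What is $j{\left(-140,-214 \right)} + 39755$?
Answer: $69855$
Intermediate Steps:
$j{\left(W,N \right)} = - W + N W$ ($j{\left(W,N \right)} = N W - W = - W + N W$)
$j{\left(-140,-214 \right)} + 39755 = - 140 \left(-1 - 214\right) + 39755 = \left(-140\right) \left(-215\right) + 39755 = 30100 + 39755 = 69855$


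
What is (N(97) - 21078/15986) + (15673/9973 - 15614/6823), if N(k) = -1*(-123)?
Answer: 65791413782201/543889911547 ≈ 120.96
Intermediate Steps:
N(k) = 123
(N(97) - 21078/15986) + (15673/9973 - 15614/6823) = (123 - 21078/15986) + (15673/9973 - 15614/6823) = (123 - 21078*1/15986) + (15673*(1/9973) - 15614*1/6823) = (123 - 10539/7993) + (15673/9973 - 15614/6823) = 972600/7993 - 48781543/68045779 = 65791413782201/543889911547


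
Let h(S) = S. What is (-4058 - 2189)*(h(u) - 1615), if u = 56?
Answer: 9739073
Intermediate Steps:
(-4058 - 2189)*(h(u) - 1615) = (-4058 - 2189)*(56 - 1615) = -6247*(-1559) = 9739073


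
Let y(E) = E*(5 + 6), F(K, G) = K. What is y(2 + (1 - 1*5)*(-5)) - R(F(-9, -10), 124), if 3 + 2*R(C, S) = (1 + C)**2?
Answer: 423/2 ≈ 211.50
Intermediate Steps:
y(E) = 11*E (y(E) = E*11 = 11*E)
R(C, S) = -3/2 + (1 + C)**2/2
y(2 + (1 - 1*5)*(-5)) - R(F(-9, -10), 124) = 11*(2 + (1 - 1*5)*(-5)) - (-3/2 + (1 - 9)**2/2) = 11*(2 + (1 - 5)*(-5)) - (-3/2 + (1/2)*(-8)**2) = 11*(2 - 4*(-5)) - (-3/2 + (1/2)*64) = 11*(2 + 20) - (-3/2 + 32) = 11*22 - 1*61/2 = 242 - 61/2 = 423/2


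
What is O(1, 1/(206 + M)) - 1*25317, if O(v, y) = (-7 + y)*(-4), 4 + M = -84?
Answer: -1492053/59 ≈ -25289.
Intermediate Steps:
M = -88 (M = -4 - 84 = -88)
O(v, y) = 28 - 4*y
O(1, 1/(206 + M)) - 1*25317 = (28 - 4/(206 - 88)) - 1*25317 = (28 - 4/118) - 25317 = (28 - 4*1/118) - 25317 = (28 - 2/59) - 25317 = 1650/59 - 25317 = -1492053/59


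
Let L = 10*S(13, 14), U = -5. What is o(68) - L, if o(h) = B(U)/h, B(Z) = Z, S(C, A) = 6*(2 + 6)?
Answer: -32645/68 ≈ -480.07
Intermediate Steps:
S(C, A) = 48 (S(C, A) = 6*8 = 48)
o(h) = -5/h
L = 480 (L = 10*48 = 480)
o(68) - L = -5/68 - 1*480 = -5*1/68 - 480 = -5/68 - 480 = -32645/68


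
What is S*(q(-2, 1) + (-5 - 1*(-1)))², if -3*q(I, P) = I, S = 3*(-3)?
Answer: -100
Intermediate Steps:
S = -9
q(I, P) = -I/3
S*(q(-2, 1) + (-5 - 1*(-1)))² = -9*(-⅓*(-2) + (-5 - 1*(-1)))² = -9*(⅔ + (-5 + 1))² = -9*(⅔ - 4)² = -9*(-10/3)² = -9*100/9 = -100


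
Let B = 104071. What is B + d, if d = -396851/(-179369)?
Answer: 18667508050/179369 ≈ 1.0407e+5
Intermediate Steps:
d = 396851/179369 (d = -396851*(-1/179369) = 396851/179369 ≈ 2.2125)
B + d = 104071 + 396851/179369 = 18667508050/179369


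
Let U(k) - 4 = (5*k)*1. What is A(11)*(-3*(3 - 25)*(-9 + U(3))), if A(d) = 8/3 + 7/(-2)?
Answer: -550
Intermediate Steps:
U(k) = 4 + 5*k (U(k) = 4 + (5*k)*1 = 4 + 5*k)
A(d) = -⅚ (A(d) = 8*(⅓) + 7*(-½) = 8/3 - 7/2 = -⅚)
A(11)*(-3*(3 - 25)*(-9 + U(3))) = -(-5)*(3 - 25)*(-9 + (4 + 5*3))/2 = -(-5)*(-22*(-9 + (4 + 15)))/2 = -(-5)*(-22*(-9 + 19))/2 = -(-5)*(-22*10)/2 = -(-5)*(-220)/2 = -⅚*660 = -550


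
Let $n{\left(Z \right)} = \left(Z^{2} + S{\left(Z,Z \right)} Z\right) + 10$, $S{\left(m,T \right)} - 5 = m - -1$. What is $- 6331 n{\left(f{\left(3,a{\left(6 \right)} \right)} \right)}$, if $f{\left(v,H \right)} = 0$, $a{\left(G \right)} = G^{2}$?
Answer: $-63310$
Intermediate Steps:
$S{\left(m,T \right)} = 6 + m$ ($S{\left(m,T \right)} = 5 + \left(m - -1\right) = 5 + \left(m + 1\right) = 5 + \left(1 + m\right) = 6 + m$)
$n{\left(Z \right)} = 10 + Z^{2} + Z \left(6 + Z\right)$ ($n{\left(Z \right)} = \left(Z^{2} + \left(6 + Z\right) Z\right) + 10 = \left(Z^{2} + Z \left(6 + Z\right)\right) + 10 = 10 + Z^{2} + Z \left(6 + Z\right)$)
$- 6331 n{\left(f{\left(3,a{\left(6 \right)} \right)} \right)} = - 6331 \left(10 + 0^{2} + 0 \left(6 + 0\right)\right) = - 6331 \left(10 + 0 + 0 \cdot 6\right) = - 6331 \left(10 + 0 + 0\right) = \left(-6331\right) 10 = -63310$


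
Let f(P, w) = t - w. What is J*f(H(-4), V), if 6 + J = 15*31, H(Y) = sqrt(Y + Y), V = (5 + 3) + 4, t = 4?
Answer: -3672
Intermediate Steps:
V = 12 (V = 8 + 4 = 12)
H(Y) = sqrt(2)*sqrt(Y) (H(Y) = sqrt(2*Y) = sqrt(2)*sqrt(Y))
f(P, w) = 4 - w
J = 459 (J = -6 + 15*31 = -6 + 465 = 459)
J*f(H(-4), V) = 459*(4 - 1*12) = 459*(4 - 12) = 459*(-8) = -3672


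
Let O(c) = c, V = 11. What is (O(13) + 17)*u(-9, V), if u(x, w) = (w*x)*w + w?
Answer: -32340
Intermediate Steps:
u(x, w) = w + x*w² (u(x, w) = x*w² + w = w + x*w²)
(O(13) + 17)*u(-9, V) = (13 + 17)*(11*(1 + 11*(-9))) = 30*(11*(1 - 99)) = 30*(11*(-98)) = 30*(-1078) = -32340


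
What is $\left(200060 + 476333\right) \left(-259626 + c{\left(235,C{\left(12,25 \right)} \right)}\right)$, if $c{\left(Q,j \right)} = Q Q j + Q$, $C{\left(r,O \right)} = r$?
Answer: $272795384437$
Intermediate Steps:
$c{\left(Q,j \right)} = Q + j Q^{2}$ ($c{\left(Q,j \right)} = Q^{2} j + Q = j Q^{2} + Q = Q + j Q^{2}$)
$\left(200060 + 476333\right) \left(-259626 + c{\left(235,C{\left(12,25 \right)} \right)}\right) = \left(200060 + 476333\right) \left(-259626 + 235 \left(1 + 235 \cdot 12\right)\right) = 676393 \left(-259626 + 235 \left(1 + 2820\right)\right) = 676393 \left(-259626 + 235 \cdot 2821\right) = 676393 \left(-259626 + 662935\right) = 676393 \cdot 403309 = 272795384437$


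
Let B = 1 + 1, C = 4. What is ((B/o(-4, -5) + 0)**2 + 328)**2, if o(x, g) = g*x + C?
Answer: 2230956289/20736 ≈ 1.0759e+5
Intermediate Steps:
B = 2
o(x, g) = 4 + g*x (o(x, g) = g*x + 4 = 4 + g*x)
((B/o(-4, -5) + 0)**2 + 328)**2 = ((2/(4 - 5*(-4)) + 0)**2 + 328)**2 = ((2/(4 + 20) + 0)**2 + 328)**2 = ((2/24 + 0)**2 + 328)**2 = ((2*(1/24) + 0)**2 + 328)**2 = ((1/12 + 0)**2 + 328)**2 = ((1/12)**2 + 328)**2 = (1/144 + 328)**2 = (47233/144)**2 = 2230956289/20736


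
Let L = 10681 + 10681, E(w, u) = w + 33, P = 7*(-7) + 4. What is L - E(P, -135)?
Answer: 21374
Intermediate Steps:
P = -45 (P = -49 + 4 = -45)
E(w, u) = 33 + w
L = 21362
L - E(P, -135) = 21362 - (33 - 45) = 21362 - 1*(-12) = 21362 + 12 = 21374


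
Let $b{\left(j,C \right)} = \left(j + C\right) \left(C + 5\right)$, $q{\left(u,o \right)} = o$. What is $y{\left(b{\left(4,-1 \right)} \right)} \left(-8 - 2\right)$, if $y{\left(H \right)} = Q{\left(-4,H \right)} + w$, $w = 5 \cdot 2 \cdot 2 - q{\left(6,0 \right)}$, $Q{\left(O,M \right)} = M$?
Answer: $-320$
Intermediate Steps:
$b{\left(j,C \right)} = \left(5 + C\right) \left(C + j\right)$ ($b{\left(j,C \right)} = \left(C + j\right) \left(5 + C\right) = \left(5 + C\right) \left(C + j\right)$)
$w = 20$ ($w = 5 \cdot 2 \cdot 2 - 0 = 10 \cdot 2 + 0 = 20 + 0 = 20$)
$y{\left(H \right)} = 20 + H$ ($y{\left(H \right)} = H + 20 = 20 + H$)
$y{\left(b{\left(4,-1 \right)} \right)} \left(-8 - 2\right) = \left(20 + \left(\left(-1\right)^{2} + 5 \left(-1\right) + 5 \cdot 4 - 4\right)\right) \left(-8 - 2\right) = \left(20 + \left(1 - 5 + 20 - 4\right)\right) \left(-10\right) = \left(20 + 12\right) \left(-10\right) = 32 \left(-10\right) = -320$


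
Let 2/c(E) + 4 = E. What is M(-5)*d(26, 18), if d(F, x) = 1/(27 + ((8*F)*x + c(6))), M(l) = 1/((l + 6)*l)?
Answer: -1/18860 ≈ -5.3022e-5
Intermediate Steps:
M(l) = 1/(l*(6 + l)) (M(l) = 1/((6 + l)*l) = 1/(l*(6 + l)))
c(E) = 2/(-4 + E)
d(F, x) = 1/(28 + 8*F*x) (d(F, x) = 1/(27 + ((8*F)*x + 2/(-4 + 6))) = 1/(27 + (8*F*x + 2/2)) = 1/(27 + (8*F*x + 2*(½))) = 1/(27 + (8*F*x + 1)) = 1/(27 + (1 + 8*F*x)) = 1/(28 + 8*F*x))
M(-5)*d(26, 18) = (1/((-5)*(6 - 5)))*(1/(4*(7 + 2*26*18))) = (-⅕/1)*(1/(4*(7 + 936))) = (-⅕*1)*((¼)/943) = -1/(20*943) = -⅕*1/3772 = -1/18860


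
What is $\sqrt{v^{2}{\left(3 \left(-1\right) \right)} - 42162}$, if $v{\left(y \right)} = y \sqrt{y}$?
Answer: $7 i \sqrt{861} \approx 205.4 i$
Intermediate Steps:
$v{\left(y \right)} = y^{\frac{3}{2}}$
$\sqrt{v^{2}{\left(3 \left(-1\right) \right)} - 42162} = \sqrt{\left(\left(3 \left(-1\right)\right)^{\frac{3}{2}}\right)^{2} - 42162} = \sqrt{\left(\left(-3\right)^{\frac{3}{2}}\right)^{2} - 42162} = \sqrt{\left(- 3 i \sqrt{3}\right)^{2} - 42162} = \sqrt{-27 - 42162} = \sqrt{-42189} = 7 i \sqrt{861}$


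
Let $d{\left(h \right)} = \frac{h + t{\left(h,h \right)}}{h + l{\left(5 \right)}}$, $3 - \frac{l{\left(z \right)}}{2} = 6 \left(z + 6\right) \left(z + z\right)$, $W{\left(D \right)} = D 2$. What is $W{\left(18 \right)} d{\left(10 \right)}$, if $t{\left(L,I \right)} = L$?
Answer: $- \frac{90}{163} \approx -0.55215$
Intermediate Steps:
$W{\left(D \right)} = 2 D$
$l{\left(z \right)} = 6 - 4 z \left(36 + 6 z\right)$ ($l{\left(z \right)} = 6 - 2 \cdot 6 \left(z + 6\right) \left(z + z\right) = 6 - 2 \cdot 6 \left(6 + z\right) 2 z = 6 - 2 \left(36 + 6 z\right) 2 z = 6 - 2 \cdot 2 z \left(36 + 6 z\right) = 6 - 4 z \left(36 + 6 z\right)$)
$d{\left(h \right)} = \frac{2 h}{-1314 + h}$ ($d{\left(h \right)} = \frac{h + h}{h - \left(714 + 600\right)} = \frac{2 h}{h - 1314} = \frac{2 h}{-1314 + h}$)
$W{\left(18 \right)} d{\left(10 \right)} = 2 \cdot 18 \cdot 2 \cdot 10 \frac{1}{-1314 + 10} = 36 \cdot 2 \cdot 10 \frac{1}{-1304} = 36 \cdot 2 \cdot 10 \left(- \frac{1}{1304}\right) = 36 \left(- \frac{5}{326}\right) = - \frac{90}{163}$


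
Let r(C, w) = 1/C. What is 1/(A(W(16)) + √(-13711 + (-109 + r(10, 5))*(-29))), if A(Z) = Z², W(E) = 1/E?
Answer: 1280/3457974277 - 32768*I*√1055290/3457974277 ≈ 3.7016e-7 - 0.0097345*I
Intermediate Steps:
1/(A(W(16)) + √(-13711 + (-109 + r(10, 5))*(-29))) = 1/((1/16)² + √(-13711 + (-109 + 1/10)*(-29))) = 1/((1/16)² + √(-13711 + (-109 + ⅒)*(-29))) = 1/(1/256 + √(-13711 - 1089/10*(-29))) = 1/(1/256 + √(-13711 + 31581/10)) = 1/(1/256 + √(-105529/10)) = 1/(1/256 + I*√1055290/10)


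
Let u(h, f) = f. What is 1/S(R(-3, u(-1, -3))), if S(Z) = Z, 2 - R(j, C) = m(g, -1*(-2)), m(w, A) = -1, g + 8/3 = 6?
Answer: ⅓ ≈ 0.33333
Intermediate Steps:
g = 10/3 (g = -8/3 + 6 = 10/3 ≈ 3.3333)
R(j, C) = 3 (R(j, C) = 2 - 1*(-1) = 2 + 1 = 3)
1/S(R(-3, u(-1, -3))) = 1/3 = ⅓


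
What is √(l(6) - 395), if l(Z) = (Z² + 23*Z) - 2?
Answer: I*√223 ≈ 14.933*I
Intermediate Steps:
l(Z) = -2 + Z² + 23*Z
√(l(6) - 395) = √((-2 + 6² + 23*6) - 395) = √((-2 + 36 + 138) - 395) = √(172 - 395) = √(-223) = I*√223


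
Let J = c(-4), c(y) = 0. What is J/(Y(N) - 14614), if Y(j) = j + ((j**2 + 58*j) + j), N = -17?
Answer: 0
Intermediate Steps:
J = 0
Y(j) = j**2 + 60*j (Y(j) = j + (j**2 + 59*j) = j**2 + 60*j)
J/(Y(N) - 14614) = 0/(-17*(60 - 17) - 14614) = 0/(-17*43 - 14614) = 0/(-731 - 14614) = 0/(-15345) = -1/15345*0 = 0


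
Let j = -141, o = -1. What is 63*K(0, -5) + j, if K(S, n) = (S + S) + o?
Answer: -204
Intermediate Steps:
K(S, n) = -1 + 2*S (K(S, n) = (S + S) - 1 = 2*S - 1 = -1 + 2*S)
63*K(0, -5) + j = 63*(-1 + 2*0) - 141 = 63*(-1 + 0) - 141 = 63*(-1) - 141 = -63 - 141 = -204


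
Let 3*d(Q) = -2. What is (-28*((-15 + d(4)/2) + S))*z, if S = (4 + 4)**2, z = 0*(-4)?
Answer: 0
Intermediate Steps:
d(Q) = -2/3 (d(Q) = (1/3)*(-2) = -2/3)
z = 0
S = 64 (S = 8**2 = 64)
(-28*((-15 + d(4)/2) + S))*z = -28*((-15 - 2/3/2) + 64)*0 = -28*((-15 - 2/3*1/2) + 64)*0 = -28*((-15 - 1/3) + 64)*0 = -28*(-46/3 + 64)*0 = -28*146/3*0 = -4088/3*0 = 0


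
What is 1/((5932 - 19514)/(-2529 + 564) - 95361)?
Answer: -1965/187370783 ≈ -1.0487e-5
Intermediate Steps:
1/((5932 - 19514)/(-2529 + 564) - 95361) = 1/(-13582/(-1965) - 95361) = 1/(-13582*(-1/1965) - 95361) = 1/(13582/1965 - 95361) = 1/(-187370783/1965) = -1965/187370783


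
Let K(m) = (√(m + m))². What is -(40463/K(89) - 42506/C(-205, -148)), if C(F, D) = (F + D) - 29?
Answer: -11511467/33998 ≈ -338.59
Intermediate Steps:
K(m) = 2*m (K(m) = (√(2*m))² = (√2*√m)² = 2*m)
C(F, D) = -29 + D + F (C(F, D) = (D + F) - 29 = -29 + D + F)
-(40463/K(89) - 42506/C(-205, -148)) = -(40463/((2*89)) - 42506/(-29 - 148 - 205)) = -(40463/178 - 42506/(-382)) = -(40463*(1/178) - 42506*(-1/382)) = -(40463/178 + 21253/191) = -1*11511467/33998 = -11511467/33998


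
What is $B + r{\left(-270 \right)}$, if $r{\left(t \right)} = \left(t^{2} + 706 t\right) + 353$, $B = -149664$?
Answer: $-267031$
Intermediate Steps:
$r{\left(t \right)} = 353 + t^{2} + 706 t$
$B + r{\left(-270 \right)} = -149664 + \left(353 + \left(-270\right)^{2} + 706 \left(-270\right)\right) = -149664 + \left(353 + 72900 - 190620\right) = -149664 - 117367 = -267031$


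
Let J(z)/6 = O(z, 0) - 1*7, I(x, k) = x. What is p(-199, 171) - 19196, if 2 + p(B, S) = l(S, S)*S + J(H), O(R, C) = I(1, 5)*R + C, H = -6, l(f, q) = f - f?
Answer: -19276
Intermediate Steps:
l(f, q) = 0
O(R, C) = C + R (O(R, C) = 1*R + C = R + C = C + R)
J(z) = -42 + 6*z (J(z) = 6*((0 + z) - 1*7) = 6*(z - 7) = 6*(-7 + z) = -42 + 6*z)
p(B, S) = -80 (p(B, S) = -2 + (0*S + (-42 + 6*(-6))) = -2 + (0 + (-42 - 36)) = -2 + (0 - 78) = -2 - 78 = -80)
p(-199, 171) - 19196 = -80 - 19196 = -19276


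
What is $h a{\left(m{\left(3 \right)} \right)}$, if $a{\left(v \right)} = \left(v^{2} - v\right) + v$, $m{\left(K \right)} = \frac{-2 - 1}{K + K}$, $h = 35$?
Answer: $\frac{35}{4} \approx 8.75$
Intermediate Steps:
$m{\left(K \right)} = - \frac{3}{2 K}$
$a{\left(v \right)} = v^{2}$
$h a{\left(m{\left(3 \right)} \right)} = 35 \left(- \frac{3}{2 \cdot 3}\right)^{2} = 35 \left(\left(- \frac{3}{2}\right) \frac{1}{3}\right)^{2} = 35 \left(- \frac{1}{2}\right)^{2} = 35 \cdot \frac{1}{4} = \frac{35}{4}$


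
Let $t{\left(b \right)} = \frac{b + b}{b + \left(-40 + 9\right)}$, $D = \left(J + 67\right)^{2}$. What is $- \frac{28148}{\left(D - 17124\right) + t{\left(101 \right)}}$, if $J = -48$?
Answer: $\frac{246295}{146651} \approx 1.6795$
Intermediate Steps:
$D = 361$ ($D = \left(-48 + 67\right)^{2} = 19^{2} = 361$)
$t{\left(b \right)} = \frac{2 b}{-31 + b}$ ($t{\left(b \right)} = \frac{2 b}{b - 31} = \frac{2 b}{-31 + b}$)
$- \frac{28148}{\left(D - 17124\right) + t{\left(101 \right)}} = - \frac{28148}{\left(361 - 17124\right) + 2 \cdot 101 \frac{1}{-31 + 101}} = - \frac{28148}{-16763 + 2 \cdot 101 \cdot \frac{1}{70}} = - \frac{28148}{-16763 + \frac{101}{35}} = - \frac{28148}{- \frac{586604}{35}} = \left(-28148\right) \left(- \frac{35}{586604}\right) = \frac{246295}{146651}$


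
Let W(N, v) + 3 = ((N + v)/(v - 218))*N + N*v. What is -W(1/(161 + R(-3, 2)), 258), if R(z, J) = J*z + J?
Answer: 1297133/985960 ≈ 1.3156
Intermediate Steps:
R(z, J) = J + J*z
W(N, v) = -3 + N*v + N*(N + v)/(-218 + v) (W(N, v) = -3 + (((N + v)/(v - 218))*N + N*v) = -3 + (((N + v)/(-218 + v))*N + N*v) = -3 + (N*(N + v)/(-218 + v) + N*v) = -3 + (N*v + N*(N + v)/(-218 + v)) = -3 + N*v + N*(N + v)/(-218 + v))
-W(1/(161 + R(-3, 2)), 258) = -(654 + (1/(161 + 2*(1 - 3)))² - 3*258 + 258²/(161 + 2*(1 - 3)) - 217*258/(161 + 2*(1 - 3)))/(-218 + 258) = -(654 + (1/(161 + 2*(-2)))² - 774 + 66564/(161 + 2*(-2)) - 217*258/(161 + 2*(-2)))/40 = -(654 + (1/(161 - 4))² - 774 + 66564/(161 - 4) - 217*258/(161 - 4))/40 = -(654 + (1/157)² - 774 + 66564/157 - 217*258/157)/40 = -(654 + (1/157)² - 774 + (1/157)*66564 - 217*1/157*258)/40 = -(654 + 1/24649 - 774 + 66564/157 - 55986/157)/40 = -(-1297133)/(40*24649) = -1*(-1297133/985960) = 1297133/985960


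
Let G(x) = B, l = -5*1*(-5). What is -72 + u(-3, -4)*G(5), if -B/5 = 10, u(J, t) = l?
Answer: -1322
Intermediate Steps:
l = 25 (l = -5*(-5) = 25)
u(J, t) = 25
B = -50 (B = -5*10 = -50)
G(x) = -50
-72 + u(-3, -4)*G(5) = -72 + 25*(-50) = -72 - 1250 = -1322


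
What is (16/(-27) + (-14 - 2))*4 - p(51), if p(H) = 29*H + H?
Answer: -43102/27 ≈ -1596.4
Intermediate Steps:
p(H) = 30*H
(16/(-27) + (-14 - 2))*4 - p(51) = (16/(-27) + (-14 - 2))*4 - 30*51 = (16*(-1/27) - 16)*4 - 1*1530 = (-16/27 - 16)*4 - 1530 = -448/27*4 - 1530 = -1792/27 - 1530 = -43102/27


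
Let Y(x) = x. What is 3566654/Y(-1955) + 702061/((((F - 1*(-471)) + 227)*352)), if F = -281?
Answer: -522155211481/286962720 ≈ -1819.6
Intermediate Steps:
3566654/Y(-1955) + 702061/((((F - 1*(-471)) + 227)*352)) = 3566654/(-1955) + 702061/((((-281 - 1*(-471)) + 227)*352)) = 3566654*(-1/1955) + 702061/((((-281 + 471) + 227)*352)) = -3566654/1955 + 702061/(((190 + 227)*352)) = -3566654/1955 + 702061/((417*352)) = -3566654/1955 + 702061/146784 = -522155211481/286962720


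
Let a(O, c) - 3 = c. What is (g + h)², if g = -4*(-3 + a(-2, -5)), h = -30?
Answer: 100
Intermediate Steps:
a(O, c) = 3 + c
g = 20 (g = -4*(-3 + (3 - 5)) = -4*(-3 - 2) = -4*(-5) = 20)
(g + h)² = (20 - 30)² = (-10)² = 100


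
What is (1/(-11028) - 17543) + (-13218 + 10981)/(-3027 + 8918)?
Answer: -1139722301291/64965948 ≈ -17543.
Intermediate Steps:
(1/(-11028) - 17543) + (-13218 + 10981)/(-3027 + 8918) = (-1/11028 - 17543) - 2237/5891 = -193464205/11028 - 2237*1/5891 = -193464205/11028 - 2237/5891 = -1139722301291/64965948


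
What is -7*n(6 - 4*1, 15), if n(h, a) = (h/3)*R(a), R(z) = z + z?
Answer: -140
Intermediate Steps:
R(z) = 2*z
n(h, a) = 2*a*h/3 (n(h, a) = (h/3)*(2*a) = 2*a*h/3)
-7*n(6 - 4*1, 15) = -14*15*(6 - 4*1)/3 = -14*15*(6 - 4)/3 = -14*15*2/3 = -7*20 = -140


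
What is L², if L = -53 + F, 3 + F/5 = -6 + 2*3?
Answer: 4624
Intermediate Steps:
F = -15 (F = -15 + 5*(-6 + 2*3) = -15 + 5*(-6 + 6) = -15 + 5*0 = -15 + 0 = -15)
L = -68 (L = -53 - 15 = -68)
L² = (-68)² = 4624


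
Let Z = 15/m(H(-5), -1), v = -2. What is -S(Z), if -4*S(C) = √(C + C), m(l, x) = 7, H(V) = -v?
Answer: √210/28 ≈ 0.51755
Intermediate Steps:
H(V) = 2 (H(V) = -1*(-2) = 2)
Z = 15/7 ≈ 2.1429
S(C) = -√2*√C/4 (S(C) = -√(C + C)/4 = -√2*√C/4)
-S(Z) = -(-1)*√2*√(15/7)/4 = -(-1)*√2*√105/7/4 = -(-1)*√210/28 = √210/28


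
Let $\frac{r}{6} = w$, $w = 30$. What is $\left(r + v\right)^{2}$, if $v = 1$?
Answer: $32761$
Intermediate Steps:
$r = 180$ ($r = 6 \cdot 30 = 180$)
$\left(r + v\right)^{2} = \left(180 + 1\right)^{2} = 181^{2} = 32761$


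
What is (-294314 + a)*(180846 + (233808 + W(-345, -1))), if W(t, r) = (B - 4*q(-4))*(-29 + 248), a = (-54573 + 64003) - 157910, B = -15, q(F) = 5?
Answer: -180212287266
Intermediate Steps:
a = -148480 (a = 9430 - 157910 = -148480)
W(t, r) = -7665 (W(t, r) = (-15 - 4*5)*(-29 + 248) = (-15 - 20)*219 = -35*219 = -7665)
(-294314 + a)*(180846 + (233808 + W(-345, -1))) = (-294314 - 148480)*(180846 + (233808 - 7665)) = -442794*(180846 + 226143) = -442794*406989 = -180212287266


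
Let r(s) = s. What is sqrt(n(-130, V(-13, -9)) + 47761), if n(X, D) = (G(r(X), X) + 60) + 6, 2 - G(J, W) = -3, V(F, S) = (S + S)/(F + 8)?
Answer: 2*sqrt(11958) ≈ 218.71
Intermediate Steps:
V(F, S) = 2*S/(8 + F) (V(F, S) = (2*S)/(8 + F) = 2*S/(8 + F))
G(J, W) = 5 (G(J, W) = 2 - 1*(-3) = 2 + 3 = 5)
n(X, D) = 71 (n(X, D) = (5 + 60) + 6 = 65 + 6 = 71)
sqrt(n(-130, V(-13, -9)) + 47761) = sqrt(71 + 47761) = sqrt(47832) = 2*sqrt(11958)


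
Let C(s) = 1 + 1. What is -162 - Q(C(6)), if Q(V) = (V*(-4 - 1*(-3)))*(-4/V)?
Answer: -166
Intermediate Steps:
C(s) = 2
Q(V) = 4 (Q(V) = (V*(-4 + 3))*(-4/V) = (V*(-1))*(-4/V) = (-V)*(-4/V) = 4)
-162 - Q(C(6)) = -162 - 1*4 = -162 - 4 = -166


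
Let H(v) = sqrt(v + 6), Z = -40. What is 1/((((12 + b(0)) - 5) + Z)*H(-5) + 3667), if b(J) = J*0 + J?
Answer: 1/3634 ≈ 0.00027518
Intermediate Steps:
b(J) = J (b(J) = 0 + J = J)
H(v) = sqrt(6 + v)
1/((((12 + b(0)) - 5) + Z)*H(-5) + 3667) = 1/((((12 + 0) - 5) - 40)*sqrt(6 - 5) + 3667) = 1/(((12 - 5) - 40)*sqrt(1) + 3667) = 1/((7 - 40)*1 + 3667) = 1/(-33*1 + 3667) = 1/(-33 + 3667) = 1/3634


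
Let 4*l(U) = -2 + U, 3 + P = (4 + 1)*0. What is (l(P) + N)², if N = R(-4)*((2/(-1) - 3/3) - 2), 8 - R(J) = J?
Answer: 60025/16 ≈ 3751.6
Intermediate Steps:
R(J) = 8 - J
P = -3 (P = -3 + (4 + 1)*0 = -3 + 5*0 = -3 + 0 = -3)
N = -60 (N = (8 - 1*(-4))*((2/(-1) - 3/3) - 2) = (8 + 4)*((2*(-1) - 3*⅓) - 2) = 12*((-2 - 1) - 2) = 12*(-3 - 2) = 12*(-5) = -60)
l(U) = -½ + U/4 (l(U) = (-2 + U)/4 = -½ + U/4)
(l(P) + N)² = ((-½ + (¼)*(-3)) - 60)² = ((-½ - ¾) - 60)² = (-5/4 - 60)² = (-245/4)² = 60025/16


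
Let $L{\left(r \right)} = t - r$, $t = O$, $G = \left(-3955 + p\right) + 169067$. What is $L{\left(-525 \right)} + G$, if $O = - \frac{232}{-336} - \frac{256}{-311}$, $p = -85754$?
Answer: $\frac{1043451517}{13062} \approx 79885.0$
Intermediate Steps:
$G = 79358$ ($G = \left(-3955 - 85754\right) + 169067 = -89709 + 169067 = 79358$)
$O = \frac{19771}{13062}$ ($O = \left(-232\right) \left(- \frac{1}{336}\right) - - \frac{256}{311} = \frac{29}{42} + \frac{256}{311} = \frac{19771}{13062} \approx 1.5136$)
$t = \frac{19771}{13062} \approx 1.5136$
$L{\left(r \right)} = \frac{19771}{13062} - r$
$L{\left(-525 \right)} + G = \left(\frac{19771}{13062} - -525\right) + 79358 = \left(\frac{19771}{13062} + 525\right) + 79358 = \frac{6877321}{13062} + 79358 = \frac{1043451517}{13062}$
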